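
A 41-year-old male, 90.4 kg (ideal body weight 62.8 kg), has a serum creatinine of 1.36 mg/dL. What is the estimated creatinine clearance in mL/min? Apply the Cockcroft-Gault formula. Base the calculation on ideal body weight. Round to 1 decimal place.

CrCl = (140 − 41) × 62.8 / (72 × 1.36) = 6217.2 / 97.92 ≈ 63.5 mL/min

63.5 mL/min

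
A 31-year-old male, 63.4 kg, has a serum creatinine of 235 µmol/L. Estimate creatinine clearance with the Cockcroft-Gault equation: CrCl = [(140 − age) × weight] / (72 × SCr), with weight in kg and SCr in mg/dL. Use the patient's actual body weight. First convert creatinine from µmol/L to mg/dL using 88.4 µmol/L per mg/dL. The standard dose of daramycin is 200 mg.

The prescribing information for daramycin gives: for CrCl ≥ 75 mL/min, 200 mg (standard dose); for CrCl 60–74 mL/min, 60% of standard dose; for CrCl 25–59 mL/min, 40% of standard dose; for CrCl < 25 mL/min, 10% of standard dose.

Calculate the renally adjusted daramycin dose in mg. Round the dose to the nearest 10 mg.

80 mg

SCr = 235 / 88.4 = 2.658 mg/dL
CrCl = (140 − 31) × 63.4 / (72 × 2.658) = 6910.6 / 191.38 ≈ 36.1 mL/min
CrCl ≈ 36 mL/min → bracket 25–59 mL/min.
40% of 200 mg = 80 mg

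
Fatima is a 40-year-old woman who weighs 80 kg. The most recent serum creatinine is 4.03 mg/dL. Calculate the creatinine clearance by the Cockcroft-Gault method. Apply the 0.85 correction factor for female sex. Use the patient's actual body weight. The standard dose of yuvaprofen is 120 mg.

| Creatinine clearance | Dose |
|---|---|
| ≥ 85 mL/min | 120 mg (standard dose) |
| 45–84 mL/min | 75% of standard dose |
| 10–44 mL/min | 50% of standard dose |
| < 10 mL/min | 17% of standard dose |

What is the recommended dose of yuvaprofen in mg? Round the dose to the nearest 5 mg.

60 mg

CrCl = (140 − 40) × 80 / (72 × 4.03) × 0.85 = 8000.0 / 290.16 × 0.85 ≈ 23.4 mL/min
CrCl ≈ 23 mL/min → bracket 10–44 mL/min.
50% of 120 mg = 60 mg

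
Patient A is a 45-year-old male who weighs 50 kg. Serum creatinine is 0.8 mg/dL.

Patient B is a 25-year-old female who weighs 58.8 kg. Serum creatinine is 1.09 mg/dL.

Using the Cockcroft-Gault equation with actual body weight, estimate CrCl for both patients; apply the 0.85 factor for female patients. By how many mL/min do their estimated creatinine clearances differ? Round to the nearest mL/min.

9 mL/min

Patient A: CrCl = (140 − 45) × 50 / (72 × 0.8) = 4750.0 / 57.60 ≈ 82.5 mL/min
Patient B: CrCl = (140 − 25) × 58.8 / (72 × 1.09) × 0.85 = 6762.0 / 78.48 × 0.85 ≈ 73.2 mL/min
|82.5 − 73.2| = 9.3 mL/min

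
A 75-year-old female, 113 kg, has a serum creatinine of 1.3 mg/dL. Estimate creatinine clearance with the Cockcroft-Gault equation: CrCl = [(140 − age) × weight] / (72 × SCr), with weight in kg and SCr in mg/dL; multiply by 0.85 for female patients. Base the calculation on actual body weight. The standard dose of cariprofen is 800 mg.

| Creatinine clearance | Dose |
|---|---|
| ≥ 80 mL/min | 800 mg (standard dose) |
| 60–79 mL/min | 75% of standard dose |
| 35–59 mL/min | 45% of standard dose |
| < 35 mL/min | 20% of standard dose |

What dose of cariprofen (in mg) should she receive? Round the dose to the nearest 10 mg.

600 mg

CrCl = (140 − 75) × 113 / (72 × 1.3) × 0.85 = 7345.0 / 93.60 × 0.85 ≈ 66.7 mL/min
CrCl ≈ 67 mL/min → bracket 60–79 mL/min.
75% of 800 mg = 600 mg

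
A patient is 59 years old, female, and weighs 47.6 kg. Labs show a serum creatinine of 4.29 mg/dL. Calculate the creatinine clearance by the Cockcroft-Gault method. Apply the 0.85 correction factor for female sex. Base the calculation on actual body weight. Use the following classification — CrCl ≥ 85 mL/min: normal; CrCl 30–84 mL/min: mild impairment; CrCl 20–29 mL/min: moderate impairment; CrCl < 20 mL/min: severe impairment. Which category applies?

CrCl = (140 − 59) × 47.6 / (72 × 4.29) × 0.85 = 3855.6 / 308.88 × 0.85 ≈ 10.6 mL/min
11 mL/min falls in the 'severe impairment' range.

severe impairment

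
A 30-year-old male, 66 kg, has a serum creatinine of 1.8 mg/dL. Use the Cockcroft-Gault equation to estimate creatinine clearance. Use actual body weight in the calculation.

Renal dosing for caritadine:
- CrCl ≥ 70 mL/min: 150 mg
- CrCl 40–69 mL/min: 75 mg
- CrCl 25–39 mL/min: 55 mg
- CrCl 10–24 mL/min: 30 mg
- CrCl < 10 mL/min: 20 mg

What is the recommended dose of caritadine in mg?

75 mg

CrCl = (140 − 30) × 66 / (72 × 1.8) = 7260.0 / 129.60 ≈ 56.0 mL/min
CrCl ≈ 56 mL/min → bracket 40–69 mL/min.
Dose for this bracket: 75 mg.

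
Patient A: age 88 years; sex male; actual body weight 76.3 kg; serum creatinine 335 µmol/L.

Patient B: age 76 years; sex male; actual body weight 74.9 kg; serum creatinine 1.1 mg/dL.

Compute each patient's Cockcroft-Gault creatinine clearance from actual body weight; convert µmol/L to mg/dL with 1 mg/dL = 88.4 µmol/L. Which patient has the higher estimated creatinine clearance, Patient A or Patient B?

Patient B

Patient A: SCr = 335 / 88.4 = 3.79 mg/dL
Patient A: CrCl = (140 − 88) × 76.3 / (72 × 3.79) = 3967.6 / 272.88 ≈ 14.5 mL/min
Patient B: CrCl = (140 − 76) × 74.9 / (72 × 1.1) = 4793.6 / 79.20 ≈ 60.5 mL/min
14.5 vs 60.5 mL/min → Patient B is higher.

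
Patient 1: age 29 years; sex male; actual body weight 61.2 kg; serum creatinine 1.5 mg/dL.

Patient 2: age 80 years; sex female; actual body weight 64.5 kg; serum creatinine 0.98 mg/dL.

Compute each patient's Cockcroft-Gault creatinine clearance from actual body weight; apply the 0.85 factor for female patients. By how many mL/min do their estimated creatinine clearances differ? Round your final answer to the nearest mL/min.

Patient 1: CrCl = (140 − 29) × 61.2 / (72 × 1.5) = 6793.2 / 108.00 ≈ 62.9 mL/min
Patient 2: CrCl = (140 − 80) × 64.5 / (72 × 0.98) × 0.85 = 3870.0 / 70.56 × 0.85 ≈ 46.6 mL/min
|62.9 − 46.6| = 16.3 mL/min

16 mL/min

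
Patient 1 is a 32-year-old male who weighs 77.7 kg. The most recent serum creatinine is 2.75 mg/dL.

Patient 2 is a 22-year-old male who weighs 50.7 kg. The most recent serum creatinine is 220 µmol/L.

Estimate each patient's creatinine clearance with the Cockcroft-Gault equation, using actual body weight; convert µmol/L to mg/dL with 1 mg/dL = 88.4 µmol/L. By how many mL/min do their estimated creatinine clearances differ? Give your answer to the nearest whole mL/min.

Patient 1: CrCl = (140 − 32) × 77.7 / (72 × 2.75) = 8391.6 / 198.00 ≈ 42.4 mL/min
Patient 2: SCr = 220 / 88.4 = 2.489 mg/dL
Patient 2: CrCl = (140 − 22) × 50.7 / (72 × 2.489) = 5982.6 / 179.21 ≈ 33.4 mL/min
|42.4 − 33.4| = 9.0 mL/min

9 mL/min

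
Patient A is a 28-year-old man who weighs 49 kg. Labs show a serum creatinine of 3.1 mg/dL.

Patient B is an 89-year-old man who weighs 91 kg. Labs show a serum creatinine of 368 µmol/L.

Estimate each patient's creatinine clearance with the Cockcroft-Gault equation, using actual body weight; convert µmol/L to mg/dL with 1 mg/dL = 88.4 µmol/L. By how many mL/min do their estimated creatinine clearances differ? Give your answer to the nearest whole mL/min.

Patient A: CrCl = (140 − 28) × 49 / (72 × 3.1) = 5488.0 / 223.20 ≈ 24.6 mL/min
Patient B: SCr = 368 / 88.4 = 4.163 mg/dL
Patient B: CrCl = (140 − 89) × 91 / (72 × 4.163) = 4641.0 / 299.74 ≈ 15.5 mL/min
|24.6 − 15.5| = 9.1 mL/min

9 mL/min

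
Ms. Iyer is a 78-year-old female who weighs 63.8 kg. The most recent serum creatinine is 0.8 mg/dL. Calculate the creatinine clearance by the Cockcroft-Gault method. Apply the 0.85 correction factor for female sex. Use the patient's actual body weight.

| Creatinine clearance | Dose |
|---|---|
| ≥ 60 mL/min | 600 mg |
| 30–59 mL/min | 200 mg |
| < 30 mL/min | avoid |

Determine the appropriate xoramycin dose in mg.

200 mg

CrCl = (140 − 78) × 63.8 / (72 × 0.8) × 0.85 = 3955.6 / 57.60 × 0.85 ≈ 58.4 mL/min
CrCl ≈ 58 mL/min → bracket 30–59 mL/min.
Dose for this bracket: 200 mg.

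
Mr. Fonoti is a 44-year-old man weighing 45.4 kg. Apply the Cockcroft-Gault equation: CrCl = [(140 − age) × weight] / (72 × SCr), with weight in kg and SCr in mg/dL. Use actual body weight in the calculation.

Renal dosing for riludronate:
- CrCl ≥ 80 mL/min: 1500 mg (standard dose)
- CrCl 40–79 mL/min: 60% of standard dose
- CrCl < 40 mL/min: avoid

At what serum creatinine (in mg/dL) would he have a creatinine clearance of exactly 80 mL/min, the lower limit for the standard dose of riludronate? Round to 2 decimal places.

0.76 mg/dL

Standard dose requires CrCl ≥ 80 mL/min.
Set (140 − 44) × 45.4 / (72 × SCr) = 80
SCr = (140 − 44) × 45.4 / (72 × 80) = 0.757 mg/dL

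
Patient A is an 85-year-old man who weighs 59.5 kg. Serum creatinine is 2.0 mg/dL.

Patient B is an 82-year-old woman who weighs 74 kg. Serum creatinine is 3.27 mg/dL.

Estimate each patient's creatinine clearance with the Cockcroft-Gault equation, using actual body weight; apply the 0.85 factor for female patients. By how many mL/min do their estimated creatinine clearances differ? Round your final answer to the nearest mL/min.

Patient A: CrCl = (140 − 85) × 59.5 / (72 × 2) = 3272.5 / 144.00 ≈ 22.7 mL/min
Patient B: CrCl = (140 − 82) × 74 / (72 × 3.27) × 0.85 = 4292.0 / 235.44 × 0.85 ≈ 15.5 mL/min
|22.7 − 15.5| = 7.2 mL/min

7 mL/min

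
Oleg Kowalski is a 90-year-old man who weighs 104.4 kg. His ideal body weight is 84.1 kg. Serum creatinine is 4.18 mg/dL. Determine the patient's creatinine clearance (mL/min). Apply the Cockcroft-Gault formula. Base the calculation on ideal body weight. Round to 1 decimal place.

14.0 mL/min

CrCl = (140 − 90) × 84.1 / (72 × 4.18) = 4205.0 / 300.96 ≈ 14.0 mL/min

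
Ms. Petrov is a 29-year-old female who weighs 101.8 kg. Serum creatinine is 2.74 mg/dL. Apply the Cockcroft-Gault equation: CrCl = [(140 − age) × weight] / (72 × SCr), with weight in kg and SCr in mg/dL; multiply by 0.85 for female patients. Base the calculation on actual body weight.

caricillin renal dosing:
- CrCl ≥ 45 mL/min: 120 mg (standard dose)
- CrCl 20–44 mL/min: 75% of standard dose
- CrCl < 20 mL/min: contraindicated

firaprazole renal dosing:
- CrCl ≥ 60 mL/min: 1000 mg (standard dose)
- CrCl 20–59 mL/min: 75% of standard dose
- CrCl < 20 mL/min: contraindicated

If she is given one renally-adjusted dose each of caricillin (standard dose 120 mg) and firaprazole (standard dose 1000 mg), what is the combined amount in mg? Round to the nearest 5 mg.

CrCl = (140 − 29) × 101.8 / (72 × 2.74) × 0.85 = 11299.8 / 197.28 × 0.85 ≈ 48.7 mL/min
CrCl ≈ 49 mL/min.
caricillin: ≥ 45 mL/min → 100% of 120 mg = 120 mg.
firaprazole: 20–59 mL/min → 75% of 1000 mg = 750 mg.
Total = 120 + 750 = 870 mg.

870 mg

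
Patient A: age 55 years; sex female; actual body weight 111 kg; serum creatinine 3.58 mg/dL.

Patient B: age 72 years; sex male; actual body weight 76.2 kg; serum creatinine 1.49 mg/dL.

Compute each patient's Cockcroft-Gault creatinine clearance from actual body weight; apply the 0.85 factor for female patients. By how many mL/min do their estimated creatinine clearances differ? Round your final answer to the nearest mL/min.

Patient A: CrCl = (140 − 55) × 111 / (72 × 3.58) × 0.85 = 9435.0 / 257.76 × 0.85 ≈ 31.1 mL/min
Patient B: CrCl = (140 − 72) × 76.2 / (72 × 1.49) = 5181.6 / 107.28 ≈ 48.3 mL/min
|31.1 − 48.3| = 17.2 mL/min

17 mL/min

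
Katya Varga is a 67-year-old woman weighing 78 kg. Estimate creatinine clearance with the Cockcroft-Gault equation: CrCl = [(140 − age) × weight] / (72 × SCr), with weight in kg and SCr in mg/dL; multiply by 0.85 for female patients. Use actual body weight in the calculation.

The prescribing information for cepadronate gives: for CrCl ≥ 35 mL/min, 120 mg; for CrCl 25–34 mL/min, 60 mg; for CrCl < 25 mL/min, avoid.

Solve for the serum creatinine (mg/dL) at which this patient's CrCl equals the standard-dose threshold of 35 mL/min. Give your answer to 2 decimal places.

1.92 mg/dL

Standard dose requires CrCl ≥ 35 mL/min.
Set (140 − 67) × 78 × 0.85 / (72 × SCr) = 35
SCr = (140 − 67) × 78 × 0.85 / (72 × 35) = 1.921 mg/dL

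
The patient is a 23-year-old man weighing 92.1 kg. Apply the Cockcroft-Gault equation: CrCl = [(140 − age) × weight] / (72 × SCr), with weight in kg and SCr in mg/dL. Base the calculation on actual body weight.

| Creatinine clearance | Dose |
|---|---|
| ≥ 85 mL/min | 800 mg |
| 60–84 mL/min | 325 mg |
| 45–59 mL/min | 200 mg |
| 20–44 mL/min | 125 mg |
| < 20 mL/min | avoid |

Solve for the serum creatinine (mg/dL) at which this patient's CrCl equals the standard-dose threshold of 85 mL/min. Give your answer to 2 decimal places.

Standard dose requires CrCl ≥ 85 mL/min.
Set (140 − 23) × 92.1 / (72 × SCr) = 85
SCr = (140 − 23) × 92.1 / (72 × 85) = 1.761 mg/dL

1.76 mg/dL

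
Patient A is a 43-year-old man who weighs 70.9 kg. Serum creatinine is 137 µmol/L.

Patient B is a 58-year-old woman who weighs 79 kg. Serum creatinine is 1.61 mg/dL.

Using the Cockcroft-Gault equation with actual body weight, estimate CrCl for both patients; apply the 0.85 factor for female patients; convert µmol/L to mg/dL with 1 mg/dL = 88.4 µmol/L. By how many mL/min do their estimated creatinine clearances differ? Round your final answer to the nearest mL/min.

14 mL/min

Patient A: SCr = 137 / 88.4 = 1.55 mg/dL
Patient A: CrCl = (140 − 43) × 70.9 / (72 × 1.55) = 6877.3 / 111.60 ≈ 61.6 mL/min
Patient B: CrCl = (140 − 58) × 79 / (72 × 1.61) × 0.85 = 6478.0 / 115.92 × 0.85 ≈ 47.5 mL/min
|61.6 − 47.5| = 14.1 mL/min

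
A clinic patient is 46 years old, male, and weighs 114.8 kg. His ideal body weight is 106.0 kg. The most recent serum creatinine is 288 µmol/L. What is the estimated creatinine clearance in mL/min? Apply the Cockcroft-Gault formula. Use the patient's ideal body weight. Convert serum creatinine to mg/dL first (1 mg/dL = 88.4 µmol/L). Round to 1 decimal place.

42.5 mL/min

SCr = 288 / 88.4 = 3.258 mg/dL
CrCl = (140 − 46) × 106 / (72 × 3.258) = 9964.0 / 234.58 ≈ 42.5 mL/min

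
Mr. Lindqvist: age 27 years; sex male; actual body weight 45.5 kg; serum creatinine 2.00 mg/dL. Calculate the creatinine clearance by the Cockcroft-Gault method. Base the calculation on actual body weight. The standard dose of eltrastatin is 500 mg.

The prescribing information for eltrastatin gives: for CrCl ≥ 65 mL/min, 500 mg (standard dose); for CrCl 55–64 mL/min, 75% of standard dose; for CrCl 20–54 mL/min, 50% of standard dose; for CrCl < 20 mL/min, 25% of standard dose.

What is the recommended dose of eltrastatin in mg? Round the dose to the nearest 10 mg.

CrCl = (140 − 27) × 45.5 / (72 × 2) = 5141.5 / 144.00 ≈ 35.7 mL/min
CrCl ≈ 36 mL/min → bracket 20–54 mL/min.
50% of 500 mg = 250 mg

250 mg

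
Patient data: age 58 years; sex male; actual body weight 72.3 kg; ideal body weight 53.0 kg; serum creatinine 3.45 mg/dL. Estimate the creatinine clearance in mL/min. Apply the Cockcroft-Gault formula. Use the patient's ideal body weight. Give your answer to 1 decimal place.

17.5 mL/min

CrCl = (140 − 58) × 53 / (72 × 3.45) = 4346.0 / 248.40 ≈ 17.5 mL/min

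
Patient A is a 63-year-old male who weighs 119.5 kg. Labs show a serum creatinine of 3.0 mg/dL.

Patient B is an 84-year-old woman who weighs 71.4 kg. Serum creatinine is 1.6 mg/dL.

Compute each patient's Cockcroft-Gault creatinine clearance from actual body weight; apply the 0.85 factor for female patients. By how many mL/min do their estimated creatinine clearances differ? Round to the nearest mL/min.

Patient A: CrCl = (140 − 63) × 119.5 / (72 × 3) = 9201.5 / 216.00 ≈ 42.6 mL/min
Patient B: CrCl = (140 − 84) × 71.4 / (72 × 1.6) × 0.85 = 3998.4 / 115.20 × 0.85 ≈ 29.5 mL/min
|42.6 − 29.5| = 13.1 mL/min

13 mL/min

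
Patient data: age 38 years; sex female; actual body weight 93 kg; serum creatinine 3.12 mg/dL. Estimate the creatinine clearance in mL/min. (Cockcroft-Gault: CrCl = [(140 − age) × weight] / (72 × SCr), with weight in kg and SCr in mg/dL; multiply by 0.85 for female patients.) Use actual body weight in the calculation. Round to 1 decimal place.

CrCl = (140 − 38) × 93 / (72 × 3.12) × 0.85 = 9486.0 / 224.64 × 0.85 ≈ 35.9 mL/min

35.9 mL/min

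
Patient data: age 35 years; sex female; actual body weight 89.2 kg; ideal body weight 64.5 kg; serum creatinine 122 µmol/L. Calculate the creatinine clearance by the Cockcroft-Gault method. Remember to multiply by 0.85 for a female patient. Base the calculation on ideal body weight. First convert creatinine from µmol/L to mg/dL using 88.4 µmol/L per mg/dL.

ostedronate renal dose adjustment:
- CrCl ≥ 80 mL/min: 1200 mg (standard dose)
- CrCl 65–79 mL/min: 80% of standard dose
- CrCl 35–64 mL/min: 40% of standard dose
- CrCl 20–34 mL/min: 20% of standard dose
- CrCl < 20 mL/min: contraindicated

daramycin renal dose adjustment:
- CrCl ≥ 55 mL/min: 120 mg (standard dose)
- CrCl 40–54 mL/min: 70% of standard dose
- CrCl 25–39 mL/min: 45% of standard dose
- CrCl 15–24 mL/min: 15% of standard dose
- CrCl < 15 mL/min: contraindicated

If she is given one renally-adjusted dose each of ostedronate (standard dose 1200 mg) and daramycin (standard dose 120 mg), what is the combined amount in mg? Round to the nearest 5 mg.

SCr = 122 / 88.4 = 1.38 mg/dL
CrCl = (140 − 35) × 64.5 / (72 × 1.38) × 0.85 = 6772.5 / 99.36 × 0.85 ≈ 57.9 mL/min
CrCl ≈ 58 mL/min.
ostedronate: 35–64 mL/min → 40% of 1200 mg = 480 mg.
daramycin: ≥ 55 mL/min → 100% of 120 mg = 120 mg.
Total = 480 + 120 = 600 mg.

600 mg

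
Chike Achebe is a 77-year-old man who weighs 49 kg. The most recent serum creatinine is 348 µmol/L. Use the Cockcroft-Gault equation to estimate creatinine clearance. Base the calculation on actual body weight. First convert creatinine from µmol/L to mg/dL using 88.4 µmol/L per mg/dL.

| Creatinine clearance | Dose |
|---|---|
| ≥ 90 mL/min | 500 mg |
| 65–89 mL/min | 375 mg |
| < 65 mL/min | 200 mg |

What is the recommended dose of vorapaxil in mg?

SCr = 348 / 88.4 = 3.937 mg/dL
CrCl = (140 − 77) × 49 / (72 × 3.937) = 3087.0 / 283.46 ≈ 10.9 mL/min
CrCl ≈ 11 mL/min → bracket < 65 mL/min.
Dose for this bracket: 200 mg.

200 mg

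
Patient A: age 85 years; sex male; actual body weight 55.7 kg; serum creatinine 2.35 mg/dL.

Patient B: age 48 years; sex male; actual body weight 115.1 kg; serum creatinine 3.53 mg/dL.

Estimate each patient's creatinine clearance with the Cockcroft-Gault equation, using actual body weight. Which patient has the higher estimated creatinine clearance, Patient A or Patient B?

Patient A: CrCl = (140 − 85) × 55.7 / (72 × 2.35) = 3063.5 / 169.20 ≈ 18.1 mL/min
Patient B: CrCl = (140 − 48) × 115.1 / (72 × 3.53) = 10589.2 / 254.16 ≈ 41.7 mL/min
18.1 vs 41.7 mL/min → Patient B is higher.

Patient B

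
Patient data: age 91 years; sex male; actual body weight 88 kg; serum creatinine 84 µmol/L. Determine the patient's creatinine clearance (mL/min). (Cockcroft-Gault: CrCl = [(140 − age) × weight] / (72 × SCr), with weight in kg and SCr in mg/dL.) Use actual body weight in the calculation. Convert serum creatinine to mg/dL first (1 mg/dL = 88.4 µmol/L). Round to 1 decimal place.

63.0 mL/min

SCr = 84 / 88.4 = 0.95 mg/dL
CrCl = (140 − 91) × 88 / (72 × 0.95) = 4312.0 / 68.40 ≈ 63.0 mL/min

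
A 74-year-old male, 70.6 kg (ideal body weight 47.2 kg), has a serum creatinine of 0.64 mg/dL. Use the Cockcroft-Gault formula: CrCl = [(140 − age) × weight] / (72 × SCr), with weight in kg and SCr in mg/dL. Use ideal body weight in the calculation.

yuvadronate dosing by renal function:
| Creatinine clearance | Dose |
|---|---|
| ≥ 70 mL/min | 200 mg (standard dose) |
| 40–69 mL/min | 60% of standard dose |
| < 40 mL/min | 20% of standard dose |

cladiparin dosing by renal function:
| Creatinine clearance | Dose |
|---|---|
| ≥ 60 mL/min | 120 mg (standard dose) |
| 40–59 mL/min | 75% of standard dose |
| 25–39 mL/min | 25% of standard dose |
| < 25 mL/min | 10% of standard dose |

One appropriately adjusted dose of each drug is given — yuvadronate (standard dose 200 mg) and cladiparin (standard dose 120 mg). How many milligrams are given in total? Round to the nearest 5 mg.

CrCl = (140 − 74) × 47.2 / (72 × 0.64) = 3115.2 / 46.08 ≈ 67.6 mL/min
CrCl ≈ 68 mL/min.
yuvadronate: 40–69 mL/min → 60% of 200 mg = 120 mg.
cladiparin: ≥ 60 mL/min → 100% of 120 mg = 120 mg.
Total = 120 + 120 = 240 mg.

240 mg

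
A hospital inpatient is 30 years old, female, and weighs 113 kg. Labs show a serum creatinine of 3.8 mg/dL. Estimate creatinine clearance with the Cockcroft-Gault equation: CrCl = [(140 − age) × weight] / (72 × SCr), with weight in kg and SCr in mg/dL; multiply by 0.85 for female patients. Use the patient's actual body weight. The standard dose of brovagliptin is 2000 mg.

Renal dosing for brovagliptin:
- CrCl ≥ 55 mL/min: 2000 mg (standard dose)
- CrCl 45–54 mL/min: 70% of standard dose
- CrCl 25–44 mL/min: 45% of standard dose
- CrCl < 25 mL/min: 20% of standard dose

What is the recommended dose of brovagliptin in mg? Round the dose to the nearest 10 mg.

CrCl = (140 − 30) × 113 / (72 × 3.8) × 0.85 = 12430.0 / 273.60 × 0.85 ≈ 38.6 mL/min
CrCl ≈ 39 mL/min → bracket 25–44 mL/min.
45% of 2000 mg = 900 mg

900 mg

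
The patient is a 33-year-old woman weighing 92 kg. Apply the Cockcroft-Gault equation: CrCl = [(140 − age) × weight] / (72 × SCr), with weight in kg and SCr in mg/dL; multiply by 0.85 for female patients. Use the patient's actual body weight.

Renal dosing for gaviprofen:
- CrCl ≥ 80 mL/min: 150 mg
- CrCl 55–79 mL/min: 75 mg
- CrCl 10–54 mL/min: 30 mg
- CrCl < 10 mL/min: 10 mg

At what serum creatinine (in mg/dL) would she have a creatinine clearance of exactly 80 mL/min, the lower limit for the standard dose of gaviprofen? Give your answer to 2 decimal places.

Standard dose requires CrCl ≥ 80 mL/min.
Set (140 − 33) × 92 × 0.85 / (72 × SCr) = 80
SCr = (140 − 33) × 92 × 0.85 / (72 × 80) = 1.453 mg/dL

1.45 mg/dL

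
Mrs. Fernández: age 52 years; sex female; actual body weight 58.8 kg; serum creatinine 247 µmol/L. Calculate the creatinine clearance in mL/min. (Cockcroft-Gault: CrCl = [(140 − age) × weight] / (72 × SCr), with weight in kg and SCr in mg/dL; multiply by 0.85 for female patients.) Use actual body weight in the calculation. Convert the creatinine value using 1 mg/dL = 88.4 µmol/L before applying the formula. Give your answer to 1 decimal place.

SCr = 247 / 88.4 = 2.794 mg/dL
CrCl = (140 − 52) × 58.8 / (72 × 2.794) × 0.85 = 5174.4 / 201.17 × 0.85 ≈ 21.9 mL/min

21.9 mL/min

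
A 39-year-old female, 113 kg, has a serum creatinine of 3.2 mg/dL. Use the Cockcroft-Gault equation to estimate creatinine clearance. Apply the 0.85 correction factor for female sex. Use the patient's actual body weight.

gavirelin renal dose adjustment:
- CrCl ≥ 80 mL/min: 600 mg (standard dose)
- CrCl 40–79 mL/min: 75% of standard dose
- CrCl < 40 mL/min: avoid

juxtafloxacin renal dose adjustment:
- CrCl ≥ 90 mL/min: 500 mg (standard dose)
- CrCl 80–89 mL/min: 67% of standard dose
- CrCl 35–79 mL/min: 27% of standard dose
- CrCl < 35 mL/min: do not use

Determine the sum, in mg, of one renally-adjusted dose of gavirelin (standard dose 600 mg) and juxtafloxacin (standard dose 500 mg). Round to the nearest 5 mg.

585 mg

CrCl = (140 − 39) × 113 / (72 × 3.2) × 0.85 = 11413.0 / 230.40 × 0.85 ≈ 42.1 mL/min
CrCl ≈ 42 mL/min.
gavirelin: 40–79 mL/min → 75% of 600 mg = 450 mg.
juxtafloxacin: 35–79 mL/min → 27% of 500 mg = 135 mg.
Total = 450 + 135 = 585 mg.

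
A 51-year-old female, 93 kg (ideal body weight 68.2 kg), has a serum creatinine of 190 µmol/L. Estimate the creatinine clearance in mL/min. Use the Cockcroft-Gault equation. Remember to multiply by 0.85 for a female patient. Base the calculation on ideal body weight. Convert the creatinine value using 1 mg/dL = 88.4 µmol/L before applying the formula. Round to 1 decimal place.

33.3 mL/min

SCr = 190 / 88.4 = 2.149 mg/dL
CrCl = (140 − 51) × 68.2 / (72 × 2.149) × 0.85 = 6069.8 / 154.73 × 0.85 ≈ 33.3 mL/min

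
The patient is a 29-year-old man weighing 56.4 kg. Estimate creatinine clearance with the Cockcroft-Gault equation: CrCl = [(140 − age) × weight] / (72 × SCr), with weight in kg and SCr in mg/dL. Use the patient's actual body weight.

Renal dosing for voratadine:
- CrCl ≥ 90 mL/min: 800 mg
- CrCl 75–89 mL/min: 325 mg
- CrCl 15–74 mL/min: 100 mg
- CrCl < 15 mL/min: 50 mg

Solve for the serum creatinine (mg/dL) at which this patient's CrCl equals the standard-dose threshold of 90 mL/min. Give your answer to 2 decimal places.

0.97 mg/dL

Standard dose requires CrCl ≥ 90 mL/min.
Set (140 − 29) × 56.4 / (72 × SCr) = 90
SCr = (140 − 29) × 56.4 / (72 × 90) = 0.966 mg/dL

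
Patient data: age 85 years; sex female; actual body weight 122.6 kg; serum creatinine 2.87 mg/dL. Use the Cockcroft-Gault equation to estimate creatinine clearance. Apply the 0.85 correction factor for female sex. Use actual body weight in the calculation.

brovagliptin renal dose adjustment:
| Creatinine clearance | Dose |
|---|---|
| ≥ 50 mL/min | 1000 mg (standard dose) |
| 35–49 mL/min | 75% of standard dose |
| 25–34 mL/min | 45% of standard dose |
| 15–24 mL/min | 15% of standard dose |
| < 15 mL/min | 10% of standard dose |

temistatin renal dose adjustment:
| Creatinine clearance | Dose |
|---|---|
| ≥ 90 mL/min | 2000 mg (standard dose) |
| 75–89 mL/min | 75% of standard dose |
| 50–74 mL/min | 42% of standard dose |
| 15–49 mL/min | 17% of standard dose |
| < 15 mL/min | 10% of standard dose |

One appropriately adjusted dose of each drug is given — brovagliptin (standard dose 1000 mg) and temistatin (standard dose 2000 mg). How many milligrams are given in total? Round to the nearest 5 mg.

CrCl = (140 − 85) × 122.6 / (72 × 2.87) × 0.85 = 6743.0 / 206.64 × 0.85 ≈ 27.7 mL/min
CrCl ≈ 28 mL/min.
brovagliptin: 25–34 mL/min → 45% of 1000 mg = 450 mg.
temistatin: 15–49 mL/min → 17% of 2000 mg = 340 mg.
Total = 450 + 340 = 790 mg.

790 mg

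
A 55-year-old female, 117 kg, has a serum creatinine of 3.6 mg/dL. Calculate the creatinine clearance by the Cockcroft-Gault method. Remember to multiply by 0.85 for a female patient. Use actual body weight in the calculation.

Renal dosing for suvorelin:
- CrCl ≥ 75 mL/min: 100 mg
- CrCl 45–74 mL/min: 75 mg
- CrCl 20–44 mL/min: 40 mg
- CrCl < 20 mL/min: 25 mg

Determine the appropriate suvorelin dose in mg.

40 mg

CrCl = (140 − 55) × 117 / (72 × 3.6) × 0.85 = 9945.0 / 259.20 × 0.85 ≈ 32.6 mL/min
CrCl ≈ 33 mL/min → bracket 20–44 mL/min.
Dose for this bracket: 40 mg.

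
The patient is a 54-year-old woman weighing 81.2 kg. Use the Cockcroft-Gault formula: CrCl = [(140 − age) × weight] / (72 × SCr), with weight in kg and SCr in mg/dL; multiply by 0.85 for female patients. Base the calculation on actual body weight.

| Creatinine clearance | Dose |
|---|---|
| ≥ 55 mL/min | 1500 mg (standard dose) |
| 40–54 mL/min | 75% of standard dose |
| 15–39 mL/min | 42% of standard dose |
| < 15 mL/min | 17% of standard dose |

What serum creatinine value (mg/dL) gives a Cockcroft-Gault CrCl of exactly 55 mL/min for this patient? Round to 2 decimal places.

Standard dose requires CrCl ≥ 55 mL/min.
Set (140 − 54) × 81.2 × 0.85 / (72 × SCr) = 55
SCr = (140 − 54) × 81.2 × 0.85 / (72 × 55) = 1.499 mg/dL

1.50 mg/dL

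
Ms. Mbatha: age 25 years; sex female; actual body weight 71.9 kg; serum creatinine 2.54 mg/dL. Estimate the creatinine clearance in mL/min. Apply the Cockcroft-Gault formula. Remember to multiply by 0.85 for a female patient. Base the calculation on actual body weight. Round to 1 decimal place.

CrCl = (140 − 25) × 71.9 / (72 × 2.54) × 0.85 = 8268.5 / 182.88 × 0.85 ≈ 38.4 mL/min

38.4 mL/min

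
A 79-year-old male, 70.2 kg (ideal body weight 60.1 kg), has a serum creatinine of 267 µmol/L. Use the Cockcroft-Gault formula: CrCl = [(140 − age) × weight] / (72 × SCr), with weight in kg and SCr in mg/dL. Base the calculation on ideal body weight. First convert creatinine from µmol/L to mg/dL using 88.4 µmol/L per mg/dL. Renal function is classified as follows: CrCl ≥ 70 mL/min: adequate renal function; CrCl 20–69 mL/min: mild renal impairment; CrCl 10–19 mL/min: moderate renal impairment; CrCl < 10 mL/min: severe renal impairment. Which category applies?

SCr = 267 / 88.4 = 3.02 mg/dL
CrCl = (140 − 79) × 60.1 / (72 × 3.02) = 3666.1 / 217.44 ≈ 16.9 mL/min
17 mL/min falls in the 'moderate renal impairment' range.

moderate renal impairment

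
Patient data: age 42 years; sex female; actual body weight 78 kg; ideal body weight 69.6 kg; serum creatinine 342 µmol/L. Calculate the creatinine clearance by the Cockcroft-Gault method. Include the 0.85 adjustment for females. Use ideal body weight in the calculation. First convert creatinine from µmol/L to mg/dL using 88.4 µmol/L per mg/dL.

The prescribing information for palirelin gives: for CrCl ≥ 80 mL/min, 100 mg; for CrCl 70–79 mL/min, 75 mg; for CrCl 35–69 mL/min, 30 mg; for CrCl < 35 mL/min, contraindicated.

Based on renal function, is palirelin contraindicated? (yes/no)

SCr = 342 / 88.4 = 3.869 mg/dL
CrCl = (140 − 42) × 69.6 / (72 × 3.869) × 0.85 = 6820.8 / 278.57 × 0.85 ≈ 20.8 mL/min
CrCl ≈ 21 mL/min, which is < 35 mL/min.

yes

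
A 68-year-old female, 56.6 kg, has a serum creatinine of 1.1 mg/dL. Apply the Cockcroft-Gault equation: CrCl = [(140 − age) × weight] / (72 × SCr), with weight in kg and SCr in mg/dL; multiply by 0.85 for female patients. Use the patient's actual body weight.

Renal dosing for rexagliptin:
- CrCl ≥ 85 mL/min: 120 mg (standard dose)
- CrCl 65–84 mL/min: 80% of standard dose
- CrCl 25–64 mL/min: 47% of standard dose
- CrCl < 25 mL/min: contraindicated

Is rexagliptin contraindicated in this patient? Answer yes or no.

CrCl = (140 − 68) × 56.6 / (72 × 1.1) × 0.85 = 4075.2 / 79.20 × 0.85 ≈ 43.7 mL/min
CrCl ≈ 44 mL/min, which is ≥ 25 mL/min.

no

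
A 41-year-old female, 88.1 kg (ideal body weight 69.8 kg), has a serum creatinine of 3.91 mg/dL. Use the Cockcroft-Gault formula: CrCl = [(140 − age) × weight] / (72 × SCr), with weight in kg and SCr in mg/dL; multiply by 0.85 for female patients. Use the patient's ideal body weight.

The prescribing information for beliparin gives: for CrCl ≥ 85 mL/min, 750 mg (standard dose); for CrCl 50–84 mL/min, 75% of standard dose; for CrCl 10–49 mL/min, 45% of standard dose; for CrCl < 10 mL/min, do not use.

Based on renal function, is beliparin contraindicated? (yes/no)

CrCl = (140 − 41) × 69.8 / (72 × 3.91) × 0.85 = 6910.2 / 281.52 × 0.85 ≈ 20.9 mL/min
CrCl ≈ 21 mL/min, which is ≥ 10 mL/min.

no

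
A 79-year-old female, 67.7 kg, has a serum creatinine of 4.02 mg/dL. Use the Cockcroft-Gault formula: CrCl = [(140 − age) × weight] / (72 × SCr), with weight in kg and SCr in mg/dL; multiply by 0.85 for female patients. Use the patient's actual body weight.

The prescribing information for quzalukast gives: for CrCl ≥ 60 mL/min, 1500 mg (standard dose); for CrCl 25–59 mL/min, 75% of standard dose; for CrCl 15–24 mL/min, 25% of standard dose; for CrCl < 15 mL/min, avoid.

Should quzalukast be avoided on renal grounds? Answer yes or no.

yes

CrCl = (140 − 79) × 67.7 / (72 × 4.02) × 0.85 = 4129.7 / 289.44 × 0.85 ≈ 12.1 mL/min
CrCl ≈ 12 mL/min, which is < 15 mL/min.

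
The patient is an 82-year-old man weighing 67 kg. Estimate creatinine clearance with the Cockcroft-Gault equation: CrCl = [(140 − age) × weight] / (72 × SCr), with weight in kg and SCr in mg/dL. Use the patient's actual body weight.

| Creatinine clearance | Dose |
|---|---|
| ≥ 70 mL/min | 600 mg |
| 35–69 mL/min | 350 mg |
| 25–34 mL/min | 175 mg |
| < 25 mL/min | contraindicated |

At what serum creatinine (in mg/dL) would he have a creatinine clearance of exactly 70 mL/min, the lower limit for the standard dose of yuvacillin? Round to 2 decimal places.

0.77 mg/dL

Standard dose requires CrCl ≥ 70 mL/min.
Set (140 − 82) × 67 / (72 × SCr) = 70
SCr = (140 − 82) × 67 / (72 × 70) = 0.771 mg/dL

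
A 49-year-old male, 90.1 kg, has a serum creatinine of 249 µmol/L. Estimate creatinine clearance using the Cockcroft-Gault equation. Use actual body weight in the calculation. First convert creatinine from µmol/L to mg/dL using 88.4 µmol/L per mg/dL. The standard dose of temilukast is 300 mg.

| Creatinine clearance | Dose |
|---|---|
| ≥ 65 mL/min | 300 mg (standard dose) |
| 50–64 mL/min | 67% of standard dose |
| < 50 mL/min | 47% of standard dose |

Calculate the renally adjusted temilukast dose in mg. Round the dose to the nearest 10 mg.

140 mg

SCr = 249 / 88.4 = 2.817 mg/dL
CrCl = (140 − 49) × 90.1 / (72 × 2.817) = 8199.1 / 202.82 ≈ 40.4 mL/min
CrCl ≈ 40 mL/min → bracket < 50 mL/min.
47% of 300 mg = 141 mg → 140 mg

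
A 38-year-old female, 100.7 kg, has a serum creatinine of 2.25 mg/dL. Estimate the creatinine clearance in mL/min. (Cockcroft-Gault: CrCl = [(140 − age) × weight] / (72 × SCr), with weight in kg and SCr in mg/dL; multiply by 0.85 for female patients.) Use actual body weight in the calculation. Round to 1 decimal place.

CrCl = (140 − 38) × 100.7 / (72 × 2.25) × 0.85 = 10271.4 / 162.00 × 0.85 ≈ 53.9 mL/min

53.9 mL/min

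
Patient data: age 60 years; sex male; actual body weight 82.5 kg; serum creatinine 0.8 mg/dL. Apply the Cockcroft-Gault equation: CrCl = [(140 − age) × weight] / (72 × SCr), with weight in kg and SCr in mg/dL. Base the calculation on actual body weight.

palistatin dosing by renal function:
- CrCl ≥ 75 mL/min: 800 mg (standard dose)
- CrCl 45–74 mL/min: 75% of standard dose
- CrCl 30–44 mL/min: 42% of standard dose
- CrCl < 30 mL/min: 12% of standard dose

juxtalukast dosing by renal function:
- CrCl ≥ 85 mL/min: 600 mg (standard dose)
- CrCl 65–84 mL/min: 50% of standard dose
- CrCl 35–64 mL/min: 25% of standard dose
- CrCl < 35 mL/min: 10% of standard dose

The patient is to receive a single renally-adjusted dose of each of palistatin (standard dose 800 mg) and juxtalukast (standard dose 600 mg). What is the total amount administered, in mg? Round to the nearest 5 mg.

CrCl = (140 − 60) × 82.5 / (72 × 0.8) = 6600.0 / 57.60 ≈ 114.6 mL/min
CrCl ≈ 115 mL/min.
palistatin: ≥ 75 mL/min → 100% of 800 mg = 800 mg.
juxtalukast: ≥ 85 mL/min → 100% of 600 mg = 600 mg.
Total = 800 + 600 = 1400 mg.

1400 mg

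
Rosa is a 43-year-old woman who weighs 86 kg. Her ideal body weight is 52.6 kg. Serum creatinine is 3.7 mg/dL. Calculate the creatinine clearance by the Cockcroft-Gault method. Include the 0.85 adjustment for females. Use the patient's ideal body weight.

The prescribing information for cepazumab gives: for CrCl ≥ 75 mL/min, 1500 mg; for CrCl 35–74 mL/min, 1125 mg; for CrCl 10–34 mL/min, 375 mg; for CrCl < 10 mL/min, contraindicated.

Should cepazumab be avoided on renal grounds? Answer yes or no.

no

CrCl = (140 − 43) × 52.6 / (72 × 3.7) × 0.85 = 5102.2 / 266.40 × 0.85 ≈ 16.3 mL/min
CrCl ≈ 16 mL/min, which is ≥ 10 mL/min.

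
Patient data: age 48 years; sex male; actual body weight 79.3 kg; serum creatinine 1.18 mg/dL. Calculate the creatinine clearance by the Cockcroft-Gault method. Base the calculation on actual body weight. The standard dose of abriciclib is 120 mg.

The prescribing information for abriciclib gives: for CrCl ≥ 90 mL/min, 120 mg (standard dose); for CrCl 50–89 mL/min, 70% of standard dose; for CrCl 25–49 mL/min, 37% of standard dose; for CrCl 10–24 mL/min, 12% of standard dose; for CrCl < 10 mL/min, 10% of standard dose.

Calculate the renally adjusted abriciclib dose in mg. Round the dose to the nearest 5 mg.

85 mg

CrCl = (140 − 48) × 79.3 / (72 × 1.18) = 7295.6 / 84.96 ≈ 85.9 mL/min
CrCl ≈ 86 mL/min → bracket 50–89 mL/min.
70% of 120 mg = 84 mg → 85 mg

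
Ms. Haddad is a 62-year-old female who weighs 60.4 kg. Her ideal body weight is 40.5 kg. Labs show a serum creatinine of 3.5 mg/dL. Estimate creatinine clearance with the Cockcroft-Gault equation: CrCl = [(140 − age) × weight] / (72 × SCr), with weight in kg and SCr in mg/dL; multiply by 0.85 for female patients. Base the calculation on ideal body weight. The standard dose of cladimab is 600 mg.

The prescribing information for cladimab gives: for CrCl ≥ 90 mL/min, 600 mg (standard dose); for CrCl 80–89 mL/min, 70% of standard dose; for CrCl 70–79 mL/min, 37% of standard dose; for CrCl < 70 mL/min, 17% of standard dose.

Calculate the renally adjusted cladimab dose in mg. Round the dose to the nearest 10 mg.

CrCl = (140 − 62) × 40.5 / (72 × 3.5) × 0.85 = 3159.0 / 252.00 × 0.85 ≈ 10.7 mL/min
CrCl ≈ 11 mL/min → bracket < 70 mL/min.
17% of 600 mg = 102 mg → 100 mg

100 mg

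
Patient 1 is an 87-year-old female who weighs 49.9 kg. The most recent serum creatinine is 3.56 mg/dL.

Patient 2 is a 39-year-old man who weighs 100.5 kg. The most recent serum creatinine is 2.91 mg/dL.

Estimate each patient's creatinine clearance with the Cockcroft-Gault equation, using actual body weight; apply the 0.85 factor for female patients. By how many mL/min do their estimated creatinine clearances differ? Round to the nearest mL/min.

Patient 1: CrCl = (140 − 87) × 49.9 / (72 × 3.56) × 0.85 = 2644.7 / 256.32 × 0.85 ≈ 8.8 mL/min
Patient 2: CrCl = (140 − 39) × 100.5 / (72 × 2.91) = 10150.5 / 209.52 ≈ 48.4 mL/min
|8.8 − 48.4| = 39.6 mL/min

40 mL/min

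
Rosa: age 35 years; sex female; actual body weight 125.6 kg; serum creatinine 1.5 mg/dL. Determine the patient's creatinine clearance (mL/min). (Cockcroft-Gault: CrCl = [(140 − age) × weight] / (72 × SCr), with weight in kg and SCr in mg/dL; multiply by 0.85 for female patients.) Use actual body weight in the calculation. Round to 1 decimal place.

CrCl = (140 − 35) × 125.6 / (72 × 1.5) × 0.85 = 13188.0 / 108.00 × 0.85 ≈ 103.8 mL/min

103.8 mL/min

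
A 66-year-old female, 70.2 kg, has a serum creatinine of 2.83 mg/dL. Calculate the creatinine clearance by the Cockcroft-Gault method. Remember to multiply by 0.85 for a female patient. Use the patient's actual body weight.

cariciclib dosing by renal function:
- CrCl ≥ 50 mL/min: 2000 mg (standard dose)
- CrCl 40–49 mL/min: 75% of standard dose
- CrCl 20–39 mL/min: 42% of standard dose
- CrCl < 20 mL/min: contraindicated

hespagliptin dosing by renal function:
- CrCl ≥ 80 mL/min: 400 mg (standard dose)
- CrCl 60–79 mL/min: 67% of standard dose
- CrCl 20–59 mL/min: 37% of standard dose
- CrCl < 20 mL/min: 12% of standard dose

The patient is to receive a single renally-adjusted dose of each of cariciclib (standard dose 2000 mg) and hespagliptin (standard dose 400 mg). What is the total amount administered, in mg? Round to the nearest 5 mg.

CrCl = (140 − 66) × 70.2 / (72 × 2.83) × 0.85 = 5194.8 / 203.76 × 0.85 ≈ 21.7 mL/min
CrCl ≈ 22 mL/min.
cariciclib: 20–39 mL/min → 42% of 2000 mg = 840 mg.
hespagliptin: 20–59 mL/min → 37% of 400 mg = 148 mg.
Total = 840 + 148 = 988 mg.

990 mg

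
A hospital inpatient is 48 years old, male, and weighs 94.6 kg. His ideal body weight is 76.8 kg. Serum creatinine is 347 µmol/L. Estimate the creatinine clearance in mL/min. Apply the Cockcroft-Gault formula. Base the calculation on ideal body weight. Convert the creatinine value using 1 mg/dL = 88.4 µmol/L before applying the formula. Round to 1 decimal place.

25.0 mL/min

SCr = 347 / 88.4 = 3.925 mg/dL
CrCl = (140 − 48) × 76.8 / (72 × 3.925) = 7065.6 / 282.60 ≈ 25.0 mL/min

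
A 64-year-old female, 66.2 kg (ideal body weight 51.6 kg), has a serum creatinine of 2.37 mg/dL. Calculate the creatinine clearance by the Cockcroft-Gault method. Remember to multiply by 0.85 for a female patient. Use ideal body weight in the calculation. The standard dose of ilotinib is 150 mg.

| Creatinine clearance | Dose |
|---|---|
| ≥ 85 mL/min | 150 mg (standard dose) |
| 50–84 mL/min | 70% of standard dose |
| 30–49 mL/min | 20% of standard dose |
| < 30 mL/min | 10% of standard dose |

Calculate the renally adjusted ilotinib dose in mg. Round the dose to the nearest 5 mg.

15 mg

CrCl = (140 − 64) × 51.6 / (72 × 2.37) × 0.85 = 3921.6 / 170.64 × 0.85 ≈ 19.5 mL/min
CrCl ≈ 20 mL/min → bracket < 30 mL/min.
10% of 150 mg = 15 mg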